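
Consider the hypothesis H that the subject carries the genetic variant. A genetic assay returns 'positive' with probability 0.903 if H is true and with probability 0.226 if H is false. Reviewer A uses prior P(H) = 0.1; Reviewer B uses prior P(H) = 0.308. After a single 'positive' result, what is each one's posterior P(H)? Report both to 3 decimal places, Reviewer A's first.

Reviewer A: 0.307; Reviewer B: 0.640

P('+'|H) = 0.903, P('+'|¬H) = 0.226.
Reviewer A: numerator 0.903·0.1 = 0.090300; evidence = 0.090300+0.226·0.9 = 0.29370; posterior = 0.307.
Reviewer B: numerator 0.903·0.308 = 0.27812; evidence = 0.27812+0.226·0.692 = 0.43452; posterior = 0.640.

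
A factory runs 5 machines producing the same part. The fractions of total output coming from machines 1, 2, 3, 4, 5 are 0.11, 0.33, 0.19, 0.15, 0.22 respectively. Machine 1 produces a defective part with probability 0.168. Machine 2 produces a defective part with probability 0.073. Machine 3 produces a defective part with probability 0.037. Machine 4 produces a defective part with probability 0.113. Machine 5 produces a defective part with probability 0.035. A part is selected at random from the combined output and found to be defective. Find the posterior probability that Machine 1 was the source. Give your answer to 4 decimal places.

Tabulate prior·likelihood by source: [1] prior 0.11, lik 0.168, product 0.01848; [2] prior 0.33, lik 0.073, product 0.02409; [3] prior 0.19, lik 0.037, product 0.007030; [4] prior 0.15, lik 0.113, product 0.01695; [5] prior 0.22, lik 0.035, product 0.007700.
Normalizing constant = 0.074250; the posterior for Machine 1 is its product over the sum, 0.01848/0.074250 = 0.2489.

Posterior probability ≈ 0.2489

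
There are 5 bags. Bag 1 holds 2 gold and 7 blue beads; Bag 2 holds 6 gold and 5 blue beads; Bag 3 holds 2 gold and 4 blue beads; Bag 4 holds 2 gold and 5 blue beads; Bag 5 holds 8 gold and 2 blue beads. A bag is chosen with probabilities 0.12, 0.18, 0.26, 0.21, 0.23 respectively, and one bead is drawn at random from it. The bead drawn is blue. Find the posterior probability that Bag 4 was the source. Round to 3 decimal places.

Tabulate prior·likelihood by source: [1] prior 0.12, lik 0.7778, product 0.09333; [2] prior 0.18, lik 0.4545, product 0.08182; [3] prior 0.26, lik 0.6667, product 0.1733; [4] prior 0.21, lik 0.7143, product 0.1500; [5] prior 0.23, lik 0.2, product 0.04600.
Normalizing constant = 0.54448; the posterior for Bag 4 is its product over the sum, 0.1500/0.54448 = 0.275.

Posterior probability ≈ 0.275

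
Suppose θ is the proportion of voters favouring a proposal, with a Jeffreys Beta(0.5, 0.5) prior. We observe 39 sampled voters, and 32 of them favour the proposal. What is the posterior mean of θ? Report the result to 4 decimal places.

The binomial likelihood is conjugate to the Beta prior: with 32 successes and 7 failures, the posterior is Beta(0.5+32, 0.5+7) = Beta(32.5, 7.5).
E[θ | data] = 32.5/(32.5+7.5) = 0.8125.

Posterior mean ≈ 0.8125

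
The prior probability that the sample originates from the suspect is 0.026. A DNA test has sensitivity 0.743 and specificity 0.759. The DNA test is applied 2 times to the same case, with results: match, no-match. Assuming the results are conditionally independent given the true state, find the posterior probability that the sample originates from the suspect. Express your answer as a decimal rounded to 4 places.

With H the event that the sample originates from the suspect, the joint likelihood of the observed sequence is P(data|H) = 0.743·0.257 = 0.19095 and P(data|¬H) = 0.241·0.759 = 0.18292.
Bayes: P(H|data) = 0.026·0.19095 / (0.026·0.19095 + 0.974·0.18292) = 0.0049647/0.18313 = 0.0271.

Posterior P(H) ≈ 0.0271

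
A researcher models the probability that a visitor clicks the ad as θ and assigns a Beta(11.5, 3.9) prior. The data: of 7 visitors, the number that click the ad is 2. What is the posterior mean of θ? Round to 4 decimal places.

Observing 2 successes and 5 failures updates Beta(11.5, 3.9) by adding the success and failure counts to the two shape parameters: α = 11.5+2 = 13.5, β = 3.9+5 = 8.9.
Posterior mean = α/(α+β) = 13.5/22.4 = 0.6027.

Posterior mean ≈ 0.6027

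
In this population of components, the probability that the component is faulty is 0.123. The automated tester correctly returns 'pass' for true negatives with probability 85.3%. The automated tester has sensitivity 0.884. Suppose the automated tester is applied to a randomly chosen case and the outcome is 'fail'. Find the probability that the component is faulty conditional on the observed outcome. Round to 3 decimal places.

P(H | E) ≈ 0.458

Let H be the event that the component is faulty. P(H) = 0.123, so P(¬H) = 0.877. With E the 'fail' result, P(E|H) = 0.884 and P(E|¬H) = 0.147.
P(E) = 0.884·0.123 + 0.147·0.877 = 0.10873 + 0.12892 = 0.23765.
By Bayes' theorem, P(H|E) = 0.10873 / 0.23765 = 0.458.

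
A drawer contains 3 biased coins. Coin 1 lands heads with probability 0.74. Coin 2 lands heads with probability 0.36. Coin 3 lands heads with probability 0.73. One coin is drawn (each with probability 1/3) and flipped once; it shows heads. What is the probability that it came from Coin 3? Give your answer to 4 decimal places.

P(heads|C1) = 0.74; P(heads|C2) = 0.36; P(heads|C3) = 0.73.
Prior × likelihood for each source: 0.333333·0.74=0.2467, 0.333333·0.36=0.1200, 0.333333·0.73=0.2433. Summing gives P(heads) = 0.61000.
P(Coin 3 | heads) = 0.2433 / 0.61000 = 0.3989.

Posterior probability ≈ 0.3989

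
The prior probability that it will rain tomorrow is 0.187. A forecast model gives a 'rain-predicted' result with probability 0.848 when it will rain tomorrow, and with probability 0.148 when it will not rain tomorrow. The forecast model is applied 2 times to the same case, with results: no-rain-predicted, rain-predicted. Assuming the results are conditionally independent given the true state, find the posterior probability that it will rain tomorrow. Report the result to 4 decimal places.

Posterior P(H) ≈ 0.1904

With H the event that it will rain tomorrow, the joint likelihood of the observed sequence is P(data|H) = 0.152·0.848 = 0.12890 and P(data|¬H) = 0.852·0.148 = 0.12610.
Bayes: P(H|data) = 0.187·0.12890 / (0.187·0.12890 + 0.813·0.12610) = 0.024104/0.12662 = 0.1904.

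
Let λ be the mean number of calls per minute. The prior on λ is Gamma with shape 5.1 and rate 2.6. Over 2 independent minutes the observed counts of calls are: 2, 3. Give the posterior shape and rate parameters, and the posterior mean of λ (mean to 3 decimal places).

The Poisson likelihood adds the total count to the shape and the number of exposure periods to the rate. Here ∑xᵢ = 5 and n = 2, so shape 5.1→10.1 and rate 2.6→4.6.
Posterior mean = shape/rate = 10.1/4.6 = 2.196.

Posterior: Gamma(shape=10.1, rate=4.6); mean ≈ 2.196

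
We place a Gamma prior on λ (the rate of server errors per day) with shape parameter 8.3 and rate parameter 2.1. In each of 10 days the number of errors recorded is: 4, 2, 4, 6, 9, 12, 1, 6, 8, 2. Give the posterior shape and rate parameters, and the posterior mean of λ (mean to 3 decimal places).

Posterior: Gamma(shape=62.3, rate=12.1); mean ≈ 5.149

Total count ∑xᵢ = 54 over n = 10 days.
Gamma is conjugate to the Poisson likelihood: posterior is Gamma(shape = 8.3+54 = 62.3, rate = 2.1+10 = 12.1).
Posterior mean = shape/rate = 62.3/12.1 = 5.149.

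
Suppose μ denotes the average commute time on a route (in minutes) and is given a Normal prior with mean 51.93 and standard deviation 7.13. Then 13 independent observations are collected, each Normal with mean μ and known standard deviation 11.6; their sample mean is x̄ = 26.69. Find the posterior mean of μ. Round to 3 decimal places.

Posterior mean ≈ 30.960

With known σ, the Normal prior is conjugate. Weight on the data is w = (n/σ²)/(n/σ² + 1/τ₀²) = 0.0966112/(0.0966112+0.0196708) = 0.83084.
Posterior mean = w·x̄ + (1−w)·μ₀ = 0.83084·26.69 + 0.16916·51.93 = 30.960.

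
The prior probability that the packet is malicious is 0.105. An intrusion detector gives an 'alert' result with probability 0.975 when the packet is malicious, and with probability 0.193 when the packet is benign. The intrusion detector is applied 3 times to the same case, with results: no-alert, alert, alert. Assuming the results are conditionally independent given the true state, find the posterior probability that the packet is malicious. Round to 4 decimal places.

Posterior P(H) ≈ 0.0849

With H the event that the packet is malicious, the joint likelihood of the observed sequence is P(data|H) = 0.025·0.975·0.975 = 0.023766 and P(data|¬H) = 0.807·0.193·0.193 = 0.030060.
Bayes: P(H|data) = 0.105·0.023766 / (0.105·0.023766 + 0.895·0.030060) = 0.0024954/0.029399 = 0.0849.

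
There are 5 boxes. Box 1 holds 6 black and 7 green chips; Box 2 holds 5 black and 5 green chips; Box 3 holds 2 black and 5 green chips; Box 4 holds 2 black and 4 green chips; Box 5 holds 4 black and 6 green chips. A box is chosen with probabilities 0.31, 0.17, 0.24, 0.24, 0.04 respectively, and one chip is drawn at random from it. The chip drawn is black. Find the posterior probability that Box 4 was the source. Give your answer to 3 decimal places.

Tabulate prior·likelihood by source: [1] prior 0.31, lik 0.4615, product 0.1431; [2] prior 0.17, lik 0.5, product 0.08500; [3] prior 0.24, lik 0.2857, product 0.06857; [4] prior 0.24, lik 0.3333, product 0.08000; [5] prior 0.04, lik 0.4, product 0.01600.
Normalizing constant = 0.39265; the posterior for Box 4 is its product over the sum, 0.08000/0.39265 = 0.204.

Posterior probability ≈ 0.204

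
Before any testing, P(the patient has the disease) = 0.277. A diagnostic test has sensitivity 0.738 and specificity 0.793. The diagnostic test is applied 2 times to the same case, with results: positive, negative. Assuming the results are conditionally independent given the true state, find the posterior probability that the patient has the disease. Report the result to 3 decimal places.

Posterior P(H) ≈ 0.311

Let H be the event that the patient has the disease; start with P(H) = 0.277. P('positive'|H) = 0.738, P('positive'|¬H) = 0.207.
Update on result 1 ('positive'): P(H) ← 0.738·0.2770 / (0.738·0.2770 + 0.207·0.7230) = 0.20443/0.35409 = 0.5773.
Update on result 2 ('negative'): P(H) ← 0.262·0.5773 / (0.262·0.5773 + 0.793·0.4227) = 0.15126/0.48644 = 0.3110.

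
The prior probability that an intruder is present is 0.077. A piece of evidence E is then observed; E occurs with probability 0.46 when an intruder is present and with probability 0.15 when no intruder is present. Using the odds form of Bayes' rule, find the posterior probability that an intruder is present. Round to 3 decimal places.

Prior odds = 0.077/(1−0.077) = 0.083424. In log-odds, ln(0.083424) = -2.4838.
Add log likelihood ratio: ln(3.0667) = 1.1206.
Posterior log-odds = -1.3632, so posterior odds = exp(-1.3632) = 0.25583. Converting, P(H|E) = 0.25583/1.2558 = 0.204.

Posterior probability ≈ 0.204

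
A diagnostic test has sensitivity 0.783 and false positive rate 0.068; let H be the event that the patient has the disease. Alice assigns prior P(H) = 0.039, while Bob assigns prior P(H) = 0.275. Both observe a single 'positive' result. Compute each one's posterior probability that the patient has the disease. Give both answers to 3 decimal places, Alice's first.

Alice: 0.318; Bob: 0.814

P('+'|H) = 0.783, P('+'|¬H) = 0.068.
Alice: numerator 0.783·0.039 = 0.030537; evidence = 0.030537+0.068·0.961 = 0.095885; posterior = 0.318.
Bob: numerator 0.783·0.275 = 0.21533; evidence = 0.21533+0.068·0.725 = 0.26462; posterior = 0.814.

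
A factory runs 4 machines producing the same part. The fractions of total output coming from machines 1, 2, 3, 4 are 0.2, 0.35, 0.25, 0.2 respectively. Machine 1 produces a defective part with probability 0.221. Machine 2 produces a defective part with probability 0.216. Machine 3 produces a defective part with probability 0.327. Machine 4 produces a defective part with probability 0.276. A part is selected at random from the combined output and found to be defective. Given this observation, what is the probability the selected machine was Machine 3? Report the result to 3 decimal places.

P(defective|M1) = 0.221; P(defective|M2) = 0.216; P(defective|M3) = 0.327; P(defective|M4) = 0.276.
Prior × likelihood for each source: 0.2·0.221=0.04420, 0.35·0.216=0.07560, 0.25·0.327=0.08175, 0.2·0.276=0.05520. Summing gives P(defective) = 0.25675.
P(Machine 3 | defective) = 0.08175 / 0.25675 = 0.318.

Posterior probability ≈ 0.318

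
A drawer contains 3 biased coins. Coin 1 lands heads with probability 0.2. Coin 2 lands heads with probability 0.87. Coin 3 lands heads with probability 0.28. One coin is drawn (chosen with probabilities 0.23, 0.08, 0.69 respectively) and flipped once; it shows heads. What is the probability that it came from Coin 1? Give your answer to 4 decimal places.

Posterior probability ≈ 0.1490

Tabulate prior·likelihood by source: [1] prior 0.23, lik 0.2, product 0.04600; [2] prior 0.08, lik 0.87, product 0.06960; [3] prior 0.69, lik 0.28, product 0.1932.
Normalizing constant = 0.30880; the posterior for Coin 1 is its product over the sum, 0.04600/0.30880 = 0.1490.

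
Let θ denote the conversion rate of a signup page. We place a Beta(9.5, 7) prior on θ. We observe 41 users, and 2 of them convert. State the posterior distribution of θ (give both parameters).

The binomial likelihood is conjugate to the Beta prior: with 2 successes and 39 failures, the posterior is Beta(9.5+2, 7+39) = Beta(11.5, 46).

Posterior: Beta(11.5, 46)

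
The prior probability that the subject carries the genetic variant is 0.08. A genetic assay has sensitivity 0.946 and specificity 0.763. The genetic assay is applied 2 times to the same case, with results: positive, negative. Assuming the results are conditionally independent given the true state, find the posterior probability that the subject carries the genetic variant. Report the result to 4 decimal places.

Posterior P(H) ≈ 0.0240

With H the event that the subject carries the genetic variant, the joint likelihood of the observed sequence is P(data|H) = 0.946·0.054 = 0.051084 and P(data|¬H) = 0.237·0.763 = 0.18083.
Bayes: P(H|data) = 0.08·0.051084 / (0.08·0.051084 + 0.92·0.18083) = 0.0040867/0.17045 = 0.0240.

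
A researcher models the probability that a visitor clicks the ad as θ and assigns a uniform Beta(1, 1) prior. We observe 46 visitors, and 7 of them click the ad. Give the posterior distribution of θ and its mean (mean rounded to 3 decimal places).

The binomial likelihood is conjugate to the Beta prior: with 7 successes and 39 failures, the posterior is Beta(1+7, 1+39) = Beta(8, 40).
E[θ | data] = 8/(8+40) = 0.167.

Posterior: Beta(8, 40); mean ≈ 0.167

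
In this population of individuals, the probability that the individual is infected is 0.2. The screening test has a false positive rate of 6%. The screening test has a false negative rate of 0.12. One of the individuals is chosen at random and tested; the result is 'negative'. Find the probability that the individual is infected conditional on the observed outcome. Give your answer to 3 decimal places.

P(H | E) ≈ 0.031

Write H for 'the individual is infected'. Prior odds H:¬H = 0.2/0.8 = 0.25000. For the 'negative' outcome, the likelihood ratio is 0.12/0.94 = 0.12766.
Posterior odds = 0.25000 × 0.12766 = 0.031915, so P(H|E) = 0.031915/(1+0.031915) = 0.031.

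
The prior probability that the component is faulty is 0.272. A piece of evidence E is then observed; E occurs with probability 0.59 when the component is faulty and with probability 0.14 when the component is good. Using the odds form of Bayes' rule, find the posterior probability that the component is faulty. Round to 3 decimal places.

Prior odds = 0.272/(1−0.272) = 0.37363.
Likelihood ratio for E = 0.59/0.14 = 4.2143.
Posterior odds = prior odds × LR = 1.5746.
Posterior probability = odds/(1+odds) = 1.5746/2.5746 = 0.612.

Posterior probability ≈ 0.612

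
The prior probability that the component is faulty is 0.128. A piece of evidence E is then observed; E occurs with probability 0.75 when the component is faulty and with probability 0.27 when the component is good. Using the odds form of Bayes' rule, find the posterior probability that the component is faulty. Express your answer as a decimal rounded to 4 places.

Prior odds = 0.128/(1−0.128) = 0.14679.
Likelihood ratio for E = 0.75/0.27 = 2.7778.
Posterior odds = prior odds × LR = 0.40775.
Posterior probability = odds/(1+odds) = 0.40775/1.4077 = 0.2896.

Posterior probability ≈ 0.2896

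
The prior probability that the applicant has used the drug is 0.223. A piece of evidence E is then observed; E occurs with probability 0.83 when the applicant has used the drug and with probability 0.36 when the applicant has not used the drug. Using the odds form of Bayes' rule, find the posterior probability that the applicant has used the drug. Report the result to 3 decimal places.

Posterior probability ≈ 0.398

Prior odds = 0.223/(1−0.223) = 0.28700.
Likelihood ratio for E = 0.83/0.36 = 2.3056.
Posterior odds = prior odds × LR = 0.66170.
Posterior probability = odds/(1+odds) = 0.66170/1.6617 = 0.398.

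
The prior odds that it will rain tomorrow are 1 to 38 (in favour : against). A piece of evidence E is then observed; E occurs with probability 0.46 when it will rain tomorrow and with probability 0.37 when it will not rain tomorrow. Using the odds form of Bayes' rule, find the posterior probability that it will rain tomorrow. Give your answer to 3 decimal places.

Posterior probability ≈ 0.032

Prior odds = 1/38 = 0.026316. In log-odds, ln(0.026316) = -3.6376.
Add log likelihood ratio: ln(1.2432) = 0.21772.
Posterior log-odds = -3.4199, so posterior odds = exp(-3.4199) = 0.032717. Converting, P(H|E) = 0.032717/1.0327 = 0.032.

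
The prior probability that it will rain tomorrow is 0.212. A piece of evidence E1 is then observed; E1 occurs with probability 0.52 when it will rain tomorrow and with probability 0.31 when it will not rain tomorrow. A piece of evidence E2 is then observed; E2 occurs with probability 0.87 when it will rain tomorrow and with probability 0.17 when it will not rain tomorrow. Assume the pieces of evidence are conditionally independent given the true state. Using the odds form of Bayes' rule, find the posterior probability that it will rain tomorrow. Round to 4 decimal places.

Posterior probability ≈ 0.6978

Prior odds = 0.212/(1−0.212) = 0.26904. In log-odds, ln(0.26904) = -1.3129.
Add log likelihood ratios: ln(1.6774) + ln(5.1176) = 2.1500.
Posterior log-odds = 0.83704, so posterior odds = exp(0.83704) = 2.3095. Converting, P(H|E) = 2.3095/3.3095 = 0.6978.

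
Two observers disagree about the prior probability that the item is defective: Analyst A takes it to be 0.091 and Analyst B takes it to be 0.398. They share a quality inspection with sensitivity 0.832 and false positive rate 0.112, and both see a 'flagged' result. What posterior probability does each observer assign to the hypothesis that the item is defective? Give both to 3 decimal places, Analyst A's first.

Analyst A: 0.426; Analyst B: 0.831

P('+'|H) = 0.832, P('+'|¬H) = 0.112.
Analyst A: numerator 0.832·0.091 = 0.075712; evidence = 0.075712+0.112·0.909 = 0.17752; posterior = 0.426.
Analyst B: numerator 0.832·0.398 = 0.33114; evidence = 0.33114+0.112·0.602 = 0.39856; posterior = 0.831.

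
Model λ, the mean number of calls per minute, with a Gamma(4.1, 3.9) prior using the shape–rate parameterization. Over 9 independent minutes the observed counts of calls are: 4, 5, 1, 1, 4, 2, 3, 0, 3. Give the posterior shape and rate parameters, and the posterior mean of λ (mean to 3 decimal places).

Posterior: Gamma(shape=27.1, rate=12.9); mean ≈ 2.101

Total count ∑xᵢ = 23 over n = 9 minutes.
Gamma is conjugate to the Poisson likelihood: posterior is Gamma(shape = 4.1+23 = 27.1, rate = 3.9+9 = 12.9).
E[λ | data] = 27.1/12.9 = 2.101.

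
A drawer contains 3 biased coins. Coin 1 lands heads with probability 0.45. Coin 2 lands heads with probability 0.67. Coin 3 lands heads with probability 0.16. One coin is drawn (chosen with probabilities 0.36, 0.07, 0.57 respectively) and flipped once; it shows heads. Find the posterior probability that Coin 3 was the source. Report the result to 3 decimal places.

P(heads|C1) = 0.45; P(heads|C2) = 0.67; P(heads|C3) = 0.16.
Prior × likelihood for each source: 0.36·0.45=0.1620, 0.07·0.67=0.04690, 0.57·0.16=0.09120. Summing gives P(heads) = 0.30010.
P(Coin 3 | heads) = 0.09120 / 0.30010 = 0.304.

Posterior probability ≈ 0.304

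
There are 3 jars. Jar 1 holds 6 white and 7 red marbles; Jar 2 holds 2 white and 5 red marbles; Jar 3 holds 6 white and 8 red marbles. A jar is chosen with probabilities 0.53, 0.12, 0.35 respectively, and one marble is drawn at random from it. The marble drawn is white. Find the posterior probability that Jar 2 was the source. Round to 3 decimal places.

Tabulate prior·likelihood by source: [1] prior 0.53, lik 0.4615, product 0.2446; [2] prior 0.12, lik 0.2857, product 0.03429; [3] prior 0.35, lik 0.4286, product 0.1500.
Normalizing constant = 0.42890; the posterior for Jar 2 is its product over the sum, 0.03429/0.42890 = 0.080.

Posterior probability ≈ 0.080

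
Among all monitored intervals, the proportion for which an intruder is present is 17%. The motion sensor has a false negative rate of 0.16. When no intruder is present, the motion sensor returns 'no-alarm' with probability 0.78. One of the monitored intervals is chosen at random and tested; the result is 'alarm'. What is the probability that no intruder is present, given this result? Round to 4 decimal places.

P(¬H | E) ≈ 0.5612

Let H be the event that an intruder is present. P(H) = 0.17, so P(¬H) = 0.83. With E the 'alarm' result, P(E|H) = 0.84 and P(E|¬H) = 0.22.
P(E) = 0.84·0.17 + 0.22·0.83 = 0.14280 + 0.18260 = 0.32540.
By Bayes' theorem, P(H|E) = 0.14280 / 0.32540 = 0.4388. Hence P(¬H|E) = 1 − 0.4388 = 0.5612.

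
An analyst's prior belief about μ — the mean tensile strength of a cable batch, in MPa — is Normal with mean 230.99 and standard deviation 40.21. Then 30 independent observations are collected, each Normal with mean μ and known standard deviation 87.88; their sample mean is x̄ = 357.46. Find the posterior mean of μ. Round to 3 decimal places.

With known σ, the Normal prior is conjugate. Weight on the data is w = (n/σ²)/(n/σ² + 1/τ₀²) = 0.00388455/(0.00388455+0.00061849) = 0.86265.
Posterior mean = w·x̄ + (1−w)·μ₀ = 0.86265·357.46 + 0.13735·230.99 = 340.089.

Posterior mean ≈ 340.089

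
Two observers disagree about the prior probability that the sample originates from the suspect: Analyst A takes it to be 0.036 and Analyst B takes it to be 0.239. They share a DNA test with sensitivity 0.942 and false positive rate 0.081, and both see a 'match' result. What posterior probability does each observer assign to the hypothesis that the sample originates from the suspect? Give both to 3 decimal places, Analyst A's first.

Analyst A: 0.303; Analyst B: 0.785

P('+'|H) = 0.942, P('+'|¬H) = 0.081.
Analyst A: numerator 0.942·0.036 = 0.033912; evidence = 0.033912+0.081·0.964 = 0.11200; posterior = 0.303.
Analyst B: numerator 0.942·0.239 = 0.22514; evidence = 0.22514+0.081·0.761 = 0.28678; posterior = 0.785.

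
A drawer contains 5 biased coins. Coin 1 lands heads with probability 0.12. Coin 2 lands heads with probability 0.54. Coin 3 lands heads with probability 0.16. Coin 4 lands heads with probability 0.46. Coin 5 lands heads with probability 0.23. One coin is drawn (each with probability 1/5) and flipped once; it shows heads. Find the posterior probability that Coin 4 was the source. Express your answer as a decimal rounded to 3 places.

P(heads|C1) = 0.12; P(heads|C2) = 0.54; P(heads|C3) = 0.16; P(heads|C4) = 0.46; P(heads|C5) = 0.23.
Prior × likelihood for each source: 0.2·0.12=0.02400, 0.2·0.54=0.1080, 0.2·0.16=0.03200, 0.2·0.46=0.09200, 0.2·0.23=0.04600. Summing gives P(heads) = 0.30200.
P(Coin 4 | heads) = 0.09200 / 0.30200 = 0.305.

Posterior probability ≈ 0.305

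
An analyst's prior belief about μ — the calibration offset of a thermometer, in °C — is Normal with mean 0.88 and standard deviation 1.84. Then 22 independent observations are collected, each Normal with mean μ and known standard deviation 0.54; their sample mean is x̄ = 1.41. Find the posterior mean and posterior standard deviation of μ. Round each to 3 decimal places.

Posterior mean ≈ 1.408; posterior SD ≈ 0.115

With known σ, the Normal prior is conjugate. Weight on the data is w = (n/σ²)/(n/σ² + 1/τ₀²) = 75.4458/(75.4458+0.295369) = 0.99610.
Posterior mean = w·x̄ + (1−w)·μ₀ = 0.99610·1.41 + 0.0038997·0.88 = 1.408. Posterior variance = 1/(75.4458+0.295369) = 0.0132029, so SD = 0.115.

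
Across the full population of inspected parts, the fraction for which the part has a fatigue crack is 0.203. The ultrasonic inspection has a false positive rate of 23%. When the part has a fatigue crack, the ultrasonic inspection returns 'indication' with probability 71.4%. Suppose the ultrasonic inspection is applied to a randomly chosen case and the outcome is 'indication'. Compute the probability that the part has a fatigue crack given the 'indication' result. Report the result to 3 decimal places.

P(H | E) ≈ 0.442

Write H for 'the part has a fatigue crack'. Prior odds H:¬H = 0.203/0.797 = 0.25471. For the 'indication' outcome, the likelihood ratio is 0.714/0.23 = 3.1043.
Posterior odds = 0.25471 × 3.1043 = 0.79069, so P(H|E) = 0.79069/(1+0.79069) = 0.442.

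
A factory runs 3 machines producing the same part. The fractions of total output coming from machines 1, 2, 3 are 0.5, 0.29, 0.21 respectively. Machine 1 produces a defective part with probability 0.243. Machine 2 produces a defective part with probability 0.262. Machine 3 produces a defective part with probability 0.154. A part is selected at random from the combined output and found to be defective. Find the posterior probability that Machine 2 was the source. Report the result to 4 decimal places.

Posterior probability ≈ 0.3306

P(defective|M1) = 0.243; P(defective|M2) = 0.262; P(defective|M3) = 0.154.
Prior × likelihood for each source: 0.5·0.243=0.1215, 0.29·0.262=0.07598, 0.21·0.154=0.03234. Summing gives P(defective) = 0.22982.
P(Machine 2 | defective) = 0.07598 / 0.22982 = 0.3306.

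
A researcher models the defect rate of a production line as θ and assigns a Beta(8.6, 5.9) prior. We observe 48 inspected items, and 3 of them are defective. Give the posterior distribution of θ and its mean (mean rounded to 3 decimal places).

Observing 3 successes and 45 failures updates Beta(8.6, 5.9) by adding the success and failure counts to the two shape parameters: α = 8.6+3 = 11.6, β = 5.9+45 = 50.9.
E[θ | data] = 11.6/(11.6+50.9) = 0.186.

Posterior: Beta(11.6, 50.9); mean ≈ 0.186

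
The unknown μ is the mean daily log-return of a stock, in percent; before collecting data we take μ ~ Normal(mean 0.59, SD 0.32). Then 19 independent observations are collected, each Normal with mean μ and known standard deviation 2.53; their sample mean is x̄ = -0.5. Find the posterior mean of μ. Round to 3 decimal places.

Posterior mean ≈ 0.336

With known σ, the Normal prior is conjugate. Weight on the data is w = (n/σ²)/(n/σ² + 1/τ₀²) = 2.96833/(2.96833+9.76562) = 0.23310.
Posterior mean = w·x̄ + (1−w)·μ₀ = 0.23310·-0.5 + 0.76690·0.59 = 0.336.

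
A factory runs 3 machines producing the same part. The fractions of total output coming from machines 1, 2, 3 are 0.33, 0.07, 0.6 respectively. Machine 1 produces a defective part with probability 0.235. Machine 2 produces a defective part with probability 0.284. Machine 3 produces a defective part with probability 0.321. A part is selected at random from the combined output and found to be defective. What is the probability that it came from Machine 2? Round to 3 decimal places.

Tabulate prior·likelihood by source: [1] prior 0.33, lik 0.235, product 0.07755; [2] prior 0.07, lik 0.284, product 0.01988; [3] prior 0.6, lik 0.321, product 0.1926.
Normalizing constant = 0.29003; the posterior for Machine 2 is its product over the sum, 0.01988/0.29003 = 0.069.

Posterior probability ≈ 0.069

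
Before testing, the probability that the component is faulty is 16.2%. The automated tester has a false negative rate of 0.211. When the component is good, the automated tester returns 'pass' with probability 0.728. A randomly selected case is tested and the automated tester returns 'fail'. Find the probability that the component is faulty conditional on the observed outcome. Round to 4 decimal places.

P(H | E) ≈ 0.3593

Let H be the event that the component is faulty. P(H) = 0.162, so P(¬H) = 0.838. With E the 'fail' result, P(E|H) = 0.789 and P(E|¬H) = 0.272.
P(E) = 0.789·0.162 + 0.272·0.838 = 0.12782 + 0.22794 = 0.35575.
By Bayes' theorem, P(H|E) = 0.12782 / 0.35575 = 0.3593.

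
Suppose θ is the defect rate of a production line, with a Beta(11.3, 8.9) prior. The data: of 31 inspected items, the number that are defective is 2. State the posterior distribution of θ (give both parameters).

The binomial likelihood is conjugate to the Beta prior: with 2 successes and 29 failures, the posterior is Beta(11.3+2, 8.9+29) = Beta(13.3, 37.9).

Posterior: Beta(13.3, 37.9)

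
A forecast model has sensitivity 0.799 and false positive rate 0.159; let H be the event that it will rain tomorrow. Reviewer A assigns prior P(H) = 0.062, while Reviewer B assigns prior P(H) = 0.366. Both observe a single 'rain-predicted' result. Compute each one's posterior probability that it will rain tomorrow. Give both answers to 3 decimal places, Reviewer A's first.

Reviewer A: 0.249; Reviewer B: 0.744

The likelihood ratio for a 'rain-predicted' result is 0.799/0.159 = 5.0252.
Reviewer A: prior odds 0.062/0.938 = 0.066098; posterior odds 0.33215; posterior probability 0.249.
Reviewer B: prior odds 0.366/0.634 = 0.57729; posterior odds 2.9010; posterior probability 0.744.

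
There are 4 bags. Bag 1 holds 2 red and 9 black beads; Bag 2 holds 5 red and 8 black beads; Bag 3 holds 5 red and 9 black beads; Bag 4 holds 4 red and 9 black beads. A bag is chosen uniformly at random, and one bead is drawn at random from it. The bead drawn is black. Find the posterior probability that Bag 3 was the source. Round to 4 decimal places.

Posterior probability ≈ 0.2322

Tabulate prior·likelihood by source: [1] prior 0.25, lik 0.8182, product 0.2045; [2] prior 0.25, lik 0.6154, product 0.1538; [3] prior 0.25, lik 0.6429, product 0.1607; [4] prior 0.25, lik 0.6923, product 0.1731.
Normalizing constant = 0.69218; the posterior for Bag 3 is its product over the sum, 0.1607/0.69218 = 0.2322.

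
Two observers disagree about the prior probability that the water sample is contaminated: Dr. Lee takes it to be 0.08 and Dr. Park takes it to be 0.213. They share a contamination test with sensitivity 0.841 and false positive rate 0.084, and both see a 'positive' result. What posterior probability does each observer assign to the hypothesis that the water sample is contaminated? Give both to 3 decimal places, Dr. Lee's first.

The likelihood ratio for a 'positive' result is 0.841/0.084 = 10.012.
Dr. Lee: prior odds 0.08/0.92 = 0.086957; posterior odds 0.87060; posterior probability 0.465.
Dr. Park: prior odds 0.213/0.787 = 0.27065; posterior odds 2.7097; posterior probability 0.730.

Dr. Lee: 0.465; Dr. Park: 0.730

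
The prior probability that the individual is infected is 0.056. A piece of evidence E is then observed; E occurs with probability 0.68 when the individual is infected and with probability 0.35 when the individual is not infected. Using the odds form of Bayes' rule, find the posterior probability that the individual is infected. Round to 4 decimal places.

Prior odds = 0.056/(1−0.056) = 0.059322.
Likelihood ratio for E = 0.68/0.35 = 1.9429.
Posterior odds = prior odds × LR = 0.11525.
Posterior probability = odds/(1+odds) = 0.11525/1.1153 = 0.1033.

Posterior probability ≈ 0.1033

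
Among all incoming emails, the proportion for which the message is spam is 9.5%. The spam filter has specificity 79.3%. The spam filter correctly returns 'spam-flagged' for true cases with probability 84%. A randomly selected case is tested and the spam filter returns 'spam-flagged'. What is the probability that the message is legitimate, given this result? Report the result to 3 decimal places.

Let H be the event that the message is spam. P(H) = 0.095, so P(¬H) = 0.905. With E the 'spam-flagged' result, P(E|H) = 0.84 and P(E|¬H) = 0.207.
P(E) = 0.84·0.095 + 0.207·0.905 = 0.079800 + 0.18734 = 0.26714.
By Bayes' theorem, P(H|E) = 0.079800 / 0.26714 = 0.299. Hence P(¬H|E) = 1 − 0.299 = 0.701.

P(¬H | E) ≈ 0.701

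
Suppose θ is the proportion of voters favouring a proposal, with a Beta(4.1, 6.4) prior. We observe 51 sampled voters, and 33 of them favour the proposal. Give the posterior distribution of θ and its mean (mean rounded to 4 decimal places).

Posterior: Beta(37.1, 24.4); mean ≈ 0.6033

The binomial likelihood is conjugate to the Beta prior: with 33 successes and 18 failures, the posterior is Beta(4.1+33, 6.4+18) = Beta(37.1, 24.4).
E[θ | data] = 37.1/(37.1+24.4) = 0.6033.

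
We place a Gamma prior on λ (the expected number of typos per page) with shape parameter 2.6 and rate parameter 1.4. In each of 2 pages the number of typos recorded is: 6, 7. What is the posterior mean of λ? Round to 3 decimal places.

Total count ∑xᵢ = 13 over n = 2 pages.
Gamma is conjugate to the Poisson likelihood: posterior is Gamma(shape = 2.6+13 = 15.6, rate = 1.4+2 = 3.4).
E[λ | data] = 15.6/3.4 = 4.588.

Posterior mean ≈ 4.588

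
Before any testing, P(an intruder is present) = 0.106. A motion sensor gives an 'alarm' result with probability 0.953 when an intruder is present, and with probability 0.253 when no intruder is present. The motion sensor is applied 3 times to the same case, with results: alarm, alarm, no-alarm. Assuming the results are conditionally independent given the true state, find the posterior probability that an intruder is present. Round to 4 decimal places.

Posterior P(H) ≈ 0.0957

Let H be the event that an intruder is present; start with P(H) = 0.106. P('alarm'|H) = 0.953, P('alarm'|¬H) = 0.253.
Update on result 1 ('alarm'): P(H) ← 0.953·0.1060 / (0.953·0.1060 + 0.253·0.8940) = 0.10102/0.32720 = 0.3087.
Update on result 2 ('alarm'): P(H) ← 0.953·0.3087 / (0.953·0.3087 + 0.253·0.6913) = 0.29422/0.46911 = 0.6272.
Update on result 3 ('no-alarm'): P(H) ← 0.047·0.6272 / (0.047·0.6272 + 0.747·0.3728) = 0.029478/0.30797 = 0.0957.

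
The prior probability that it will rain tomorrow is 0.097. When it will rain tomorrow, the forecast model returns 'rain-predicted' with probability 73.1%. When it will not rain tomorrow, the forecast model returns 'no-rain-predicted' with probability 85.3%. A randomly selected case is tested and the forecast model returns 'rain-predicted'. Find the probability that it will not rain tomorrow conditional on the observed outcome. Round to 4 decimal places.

Write H for 'it will rain tomorrow'. Prior odds H:¬H = 0.097/0.903 = 0.10742. For the 'rain-predicted' outcome, the likelihood ratio is 0.731/0.147 = 4.9728.
Posterior odds = 0.10742 × 4.9728 = 0.53418, so P(H|E) = 0.53418/(1+0.53418) = 0.3482. Then P(¬H|E) = 1 − 0.3482 = 0.6518.

P(¬H | E) ≈ 0.6518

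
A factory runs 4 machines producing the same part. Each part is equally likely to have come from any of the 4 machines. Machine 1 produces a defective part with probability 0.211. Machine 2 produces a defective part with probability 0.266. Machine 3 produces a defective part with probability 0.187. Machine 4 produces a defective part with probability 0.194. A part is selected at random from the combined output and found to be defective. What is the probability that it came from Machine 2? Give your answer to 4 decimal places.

Posterior probability ≈ 0.3100

P(defective|M1) = 0.211; P(defective|M2) = 0.266; P(defective|M3) = 0.187; P(defective|M4) = 0.194.
Prior × likelihood for each source: 0.25·0.211=0.05275, 0.25·0.266=0.06650, 0.25·0.187=0.04675, 0.25·0.194=0.04850. Summing gives P(defective) = 0.21450.
P(Machine 2 | defective) = 0.06650 / 0.21450 = 0.3100.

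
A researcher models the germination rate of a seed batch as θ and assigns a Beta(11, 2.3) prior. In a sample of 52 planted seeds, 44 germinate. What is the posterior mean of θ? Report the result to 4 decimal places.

Observing 44 successes and 8 failures updates Beta(11, 2.3) by adding the success and failure counts to the two shape parameters: α = 11+44 = 55, β = 2.3+8 = 10.3.
Posterior mean = α/(α+β) = 55/65.3 = 0.8423.

Posterior mean ≈ 0.8423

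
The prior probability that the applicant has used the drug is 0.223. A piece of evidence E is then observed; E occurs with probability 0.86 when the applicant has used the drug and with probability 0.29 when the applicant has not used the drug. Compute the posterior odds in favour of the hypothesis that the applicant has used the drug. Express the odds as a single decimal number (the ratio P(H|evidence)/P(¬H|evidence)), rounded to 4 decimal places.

Posterior odds ≈ 0.8511

Prior odds = 0.223/(1−0.223) = 0.28700. In log-odds, ln(0.28700) = -1.2483.
Add log likelihood ratio: ln(2.9655) = 1.0871.
Posterior log-odds = -0.16122, so posterior odds = exp(-0.16122) = 0.85111.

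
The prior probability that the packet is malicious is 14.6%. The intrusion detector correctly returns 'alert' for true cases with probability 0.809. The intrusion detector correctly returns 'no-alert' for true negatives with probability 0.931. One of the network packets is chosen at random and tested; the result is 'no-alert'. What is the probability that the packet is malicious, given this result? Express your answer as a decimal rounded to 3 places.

Write H for 'the packet is malicious'. Prior odds H:¬H = 0.146/0.854 = 0.17096. For the 'no-alert' outcome, the likelihood ratio is 0.191/0.931 = 0.20516.
Posterior odds = 0.17096 × 0.20516 = 0.035073, so P(H|E) = 0.035073/(1+0.035073) = 0.034.

P(H | E) ≈ 0.034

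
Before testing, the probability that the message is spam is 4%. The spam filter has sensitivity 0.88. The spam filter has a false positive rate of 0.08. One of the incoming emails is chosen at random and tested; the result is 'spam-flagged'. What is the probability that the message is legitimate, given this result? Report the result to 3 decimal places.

P(¬H | E) ≈ 0.686

Let H be the event that the message is spam. P(H) = 0.04, so P(¬H) = 0.96. With E the 'spam-flagged' result, P(E|H) = 0.88 and P(E|¬H) = 0.08.
P(E) = 0.88·0.04 + 0.08·0.96 = 0.035200 + 0.076800 = 0.11200.
By Bayes' theorem, P(H|E) = 0.035200 / 0.11200 = 0.314. Hence P(¬H|E) = 1 − 0.314 = 0.686.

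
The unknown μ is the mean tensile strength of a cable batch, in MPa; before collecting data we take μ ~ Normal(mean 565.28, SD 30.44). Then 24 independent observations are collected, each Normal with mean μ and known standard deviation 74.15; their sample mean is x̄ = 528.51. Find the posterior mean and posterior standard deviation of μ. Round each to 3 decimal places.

Posterior mean ≈ 535.799; posterior SD ≈ 13.553

With known σ, the Normal prior is conjugate. Weight on the data is w = (n/σ²)/(n/σ² + 1/τ₀²) = 0.00436505/(0.00436505+0.00107922) = 0.80177.
Posterior mean = w·x̄ + (1−w)·μ₀ = 0.80177·528.51 + 0.19823·565.28 = 535.799. Posterior variance = 1/(0.00436505+0.00107922) = 183.679, so SD = 13.553.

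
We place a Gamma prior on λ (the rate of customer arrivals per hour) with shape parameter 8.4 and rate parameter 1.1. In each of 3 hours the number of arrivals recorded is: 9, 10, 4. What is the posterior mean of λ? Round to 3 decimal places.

The Poisson likelihood adds the total count to the shape and the number of exposure periods to the rate. Here ∑xᵢ = 23 and n = 3, so shape 8.4→31.4 and rate 1.1→4.1.
Posterior mean = shape/rate = 31.4/4.1 = 7.659.

Posterior mean ≈ 7.659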